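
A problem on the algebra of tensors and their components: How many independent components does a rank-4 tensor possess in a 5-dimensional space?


The number of components of a rank-r tensor in d dimensions is d^r.
Here d = 5 and r = 4.
5^4 = 625

625


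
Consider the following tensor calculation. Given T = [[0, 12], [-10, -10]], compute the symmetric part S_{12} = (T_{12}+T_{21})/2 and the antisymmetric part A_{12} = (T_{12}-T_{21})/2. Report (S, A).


T_{12} = 12
T_{21} = -10
S_{12} = (12 + -10)/2 = 2/2 = 1
A_{12} = (12 - -10)/2 = 22/2 = 11
Check: S + A = 1 + 11 = 12 = T_{12}.

(1, 11)


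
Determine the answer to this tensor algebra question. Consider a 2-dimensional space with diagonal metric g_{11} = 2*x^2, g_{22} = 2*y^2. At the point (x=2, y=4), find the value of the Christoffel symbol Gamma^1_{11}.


For a diagonal metric, Gamma^k_{ij} = (1/2) g^{kk} (dg_{ik}/dx_j + dg_{jk}/dx_i - dg_{ij}/dx_k).
The metric is diagonal, so g_{ab} = 0 for a != b.
At the given point: g_{11} = 8, g_{22} = 32
g^{11} = 1/8
dg_{11}/dx_1 = dg_{11}/dx_1 = 8
dg_{11}/dx_1 = dg_{11}/dx_1 = 8
dg_{11}/dx_1 = dg_{11}/dx_1 = 8
Numerator = 8 + 8 - 8 = 8
Gamma^1_{11} = 8 / (2 * 8) = 1/2

1/2


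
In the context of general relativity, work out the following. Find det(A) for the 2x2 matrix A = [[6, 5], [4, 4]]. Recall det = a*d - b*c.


For a 2x2 matrix [[a, b], [c, d]], det = a*d - b*c.
a = 6, b = 5, c = 4, d = 4
a*d = 6 * 4 = 24
b*c = 5 * 4 = 20
det = 24 - 20 = 4

4


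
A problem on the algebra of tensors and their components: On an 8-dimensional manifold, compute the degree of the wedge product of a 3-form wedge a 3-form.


The degree of a wedge product is the sum of the degrees of the individual forms.
Degrees: 3, 3
Total degree = 3 + 3 = 6

6


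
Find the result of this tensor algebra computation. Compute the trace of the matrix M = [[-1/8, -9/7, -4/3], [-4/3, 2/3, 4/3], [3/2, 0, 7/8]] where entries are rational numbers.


The trace is the sum of diagonal entries.
Diagonal: M[1,1] = -1/8, M[2,2] = 2/3, M[3,3] = 7/8
Tr(M) = -1/8 + 2/3 + 7/8
Computing step by step:
After adding M[1,1]: -1/8
After adding M[2,2]: 13/24
After adding M[3,3]: 17/12
Tr(M) = 17/12

17/12


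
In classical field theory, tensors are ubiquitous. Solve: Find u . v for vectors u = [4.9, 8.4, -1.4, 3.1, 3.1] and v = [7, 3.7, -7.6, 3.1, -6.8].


The inner product u . v = sum of u_i * v_i.
Term-by-term: 4.9 * 7, 8.4 * 3.7, -1.4 * -7.6, 3.1 * 3.1, 3.1 * -6.8
Products: 34.3, 31.08, 10.64, 9.61, -21.08
Sum = 34.3 + 31.08 + 10.64 + 9.61 + -21.08 = 64.55

64.55


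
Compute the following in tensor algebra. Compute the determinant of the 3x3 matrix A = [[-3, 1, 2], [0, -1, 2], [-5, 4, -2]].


Expanding along the first row, det(A) = a11*M_11 - a12*M_12 + a13*M_13, where M_1j is the (1,j) minor.
Minor M_11 = -1*-2 - 2*4 = -6
Minor M_12 = 0*-2 - 2*-5 = 10
Minor M_13 = 0*4 - -1*-5 = -5
det = -3*(-6) - 1*(10) + 2*(-5)
    = 18 - 10 + -10
    = -2

-2


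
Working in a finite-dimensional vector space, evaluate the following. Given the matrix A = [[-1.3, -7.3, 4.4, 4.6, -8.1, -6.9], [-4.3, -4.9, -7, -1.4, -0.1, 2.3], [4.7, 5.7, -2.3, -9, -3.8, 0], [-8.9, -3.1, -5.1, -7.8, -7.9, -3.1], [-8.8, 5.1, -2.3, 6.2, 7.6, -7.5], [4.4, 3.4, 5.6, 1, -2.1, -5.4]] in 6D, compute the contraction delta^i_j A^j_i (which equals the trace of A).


The contraction (trace) of a rank-2 tensor is the sum of its diagonal elements.
Diagonal entries: A[1,1] = -1.3, A[2,2] = -4.9, A[3,3] = -2.3, A[4,4] = -7.8, A[5,5] = 7.6, A[6,6] = -5.4
Tr(A) = -1.3 + -4.9 + -2.3 + -7.8 + 7.6 + -5.4 = -14.1

-14.1


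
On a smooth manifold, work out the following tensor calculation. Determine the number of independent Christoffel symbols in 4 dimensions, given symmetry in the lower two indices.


Christoffel symbols Gamma^k_{ij} are symmetric in i,j, so there are d * d(d+1)/2 independent symbols.
d = 4
d(d+1)/2 = 4 * 5 / 2 = 10
Total = 4 * 10 = 40

40


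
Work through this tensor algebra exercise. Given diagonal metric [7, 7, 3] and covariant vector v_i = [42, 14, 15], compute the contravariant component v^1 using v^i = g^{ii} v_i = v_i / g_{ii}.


To raise an index with a diagonal metric: v^i = v_i / g_{ii}.
For index 1: v_1 = 42, g_{11} = 7
v^1 = 42 / 7 = 6

6


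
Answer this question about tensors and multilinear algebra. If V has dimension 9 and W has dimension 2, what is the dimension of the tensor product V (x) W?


The dimension of a tensor product is the product of dimensions.
dim(V) = 9, dim(W) = 2
dim(V (x) W) = 9 * 2 = 18

18


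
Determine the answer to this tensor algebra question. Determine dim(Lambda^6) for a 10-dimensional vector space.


The dimension of the space of p-forms on an n-dimensional space is C(n, p).
n = 10, p = 6
C(10, 6) = 10! / (6! * 4!) = 210

210


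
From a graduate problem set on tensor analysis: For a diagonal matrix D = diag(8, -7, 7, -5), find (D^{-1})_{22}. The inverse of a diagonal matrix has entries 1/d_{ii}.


For a diagonal matrix, the inverse has entries (D^{-1})_{ii} = 1/d_{ii}.
The diagonal entries are: d_{11} = 8, d_{22} = -7, d_{33} = 7, d_{44} = -5
We need (D^{-1})_{22} = 1/d_{22} = 1/-7 = -1/7

-1/7


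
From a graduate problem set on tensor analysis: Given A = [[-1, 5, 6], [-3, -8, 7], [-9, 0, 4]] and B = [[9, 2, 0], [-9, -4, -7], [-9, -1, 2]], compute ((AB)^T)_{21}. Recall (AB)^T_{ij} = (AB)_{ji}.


(AB)^T_{ij} = (AB)_{ji} = sum_k A_{jk} B_{ki}.
For i=2, j=1 we need (AB)_{12}:
A_{11} * B_{12} = -1 * 2 = -2
A_{12} * B_{22} = 5 * -4 = -20
A_{13} * B_{32} = 6 * -1 = -6
Sum = -2 + -20 + -6 = -28

-28


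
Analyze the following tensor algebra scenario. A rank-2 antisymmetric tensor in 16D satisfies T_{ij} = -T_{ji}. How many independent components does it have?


An antisymmetric rank-2 tensor satisfies A_{ij} = -A_{ji}, so diagonal entries are zero.
The independent components are the upper-triangular entries: C(n, 2) = n(n-1)/2.
n = 16
C(16, 2) = 16 * 15 / 2 = 240 / 2 = 120

120


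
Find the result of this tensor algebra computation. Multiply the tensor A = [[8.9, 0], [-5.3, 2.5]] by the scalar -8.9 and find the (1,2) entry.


Scalar multiplication: (cA)_{ij} = c * A_{ij}.
c = -8.9
A_{12} = 0
(cA)_{12} = -8.9 * 0 = 0

0


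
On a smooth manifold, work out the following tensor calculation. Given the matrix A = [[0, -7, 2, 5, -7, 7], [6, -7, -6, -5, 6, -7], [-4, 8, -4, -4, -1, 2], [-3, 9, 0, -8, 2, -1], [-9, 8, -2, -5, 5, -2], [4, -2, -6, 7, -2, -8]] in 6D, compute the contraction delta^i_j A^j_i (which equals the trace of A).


The contraction (trace) of a rank-2 tensor is the sum of its diagonal elements.
Diagonal entries: A[1,1] = 0, A[2,2] = -7, A[3,3] = -4, A[4,4] = -8, A[5,5] = 5, A[6,6] = -8
Tr(A) = 0 + -7 + -4 + -8 + 5 + -8 = -22

-22


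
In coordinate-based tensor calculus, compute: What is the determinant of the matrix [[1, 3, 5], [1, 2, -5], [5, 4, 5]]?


Expanding along the first row, det(A) = a11*M_11 - a12*M_12 + a13*M_13, where M_1j is the (1,j) minor.
Minor M_11 = 2*5 - -5*4 = 30
Minor M_12 = 1*5 - -5*5 = 30
Minor M_13 = 1*4 - 2*5 = -6
det = 1*(30) - 3*(30) + 5*(-6)
    = 30 - 90 + -30
    = -90

-90


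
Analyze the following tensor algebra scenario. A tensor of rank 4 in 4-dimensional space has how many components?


The number of components of a rank-r tensor in d dimensions is d^r.
Here d = 4 and r = 4.
4^4 = 256

256


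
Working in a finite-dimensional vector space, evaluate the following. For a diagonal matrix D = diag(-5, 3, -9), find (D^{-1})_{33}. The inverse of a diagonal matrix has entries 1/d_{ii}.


For a diagonal matrix, the inverse has entries (D^{-1})_{ii} = 1/d_{ii}.
The diagonal entries are: d_{11} = -5, d_{22} = 3, d_{33} = -9
We need (D^{-1})_{33} = 1/d_{33} = 1/-9 = -1/9

-1/9


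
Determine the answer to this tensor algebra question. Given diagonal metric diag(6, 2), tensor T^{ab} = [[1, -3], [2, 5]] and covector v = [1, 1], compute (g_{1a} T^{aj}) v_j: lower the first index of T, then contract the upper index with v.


Step 1: lower the first index. For a diagonal metric, g_{ia} T^{aj} = g_{ii} T^{ij} (no sum on i).
g_{11} = 6
S_1{}^1 = 6 * T^{11} = 6 * 1 = 6
S_1{}^2 = 6 * T^{12} = 6 * -3 = -18
Step 2: contract S_1{}^j with v_j.
S_1{}^1 * v_1 = 6 * 1 = 6
S_1{}^2 * v_2 = -18 * 1 = -18
Result = 6 + -18 = -12

-12


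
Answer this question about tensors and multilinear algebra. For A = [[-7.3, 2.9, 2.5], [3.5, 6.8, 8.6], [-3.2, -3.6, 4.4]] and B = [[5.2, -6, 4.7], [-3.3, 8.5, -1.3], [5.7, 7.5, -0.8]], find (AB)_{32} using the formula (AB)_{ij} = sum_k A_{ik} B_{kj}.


(AB)_{ij} = sum_k A_{ik} B_{kj}.
For i=3, j=2:
A_{31} * B_{12} = -3.2 * -6 = 19.2
A_{32} * B_{22} = -3.6 * 8.5 = -30.6
A_{33} * B_{32} = 4.4 * 7.5 = 33
Sum = 19.2 + -30.6 + 33 = 21.6

21.6


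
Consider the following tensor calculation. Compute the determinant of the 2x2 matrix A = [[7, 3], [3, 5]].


For a 2x2 matrix [[a, b], [c, d]], det = a*d - b*c.
a = 7, b = 3, c = 3, d = 5
a*d = 7 * 5 = 35
b*c = 3 * 3 = 9
det = 35 - 9 = 26

26


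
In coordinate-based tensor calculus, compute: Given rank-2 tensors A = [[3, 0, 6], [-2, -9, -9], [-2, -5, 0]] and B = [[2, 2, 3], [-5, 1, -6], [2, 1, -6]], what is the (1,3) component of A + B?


Tensor addition is component-wise: (A + B)_{ij} = A_{ij} + B_{ij}.
A_{13} = 6
B_{13} = 3
(A + B)_{13} = 6 + 3 = 9

9


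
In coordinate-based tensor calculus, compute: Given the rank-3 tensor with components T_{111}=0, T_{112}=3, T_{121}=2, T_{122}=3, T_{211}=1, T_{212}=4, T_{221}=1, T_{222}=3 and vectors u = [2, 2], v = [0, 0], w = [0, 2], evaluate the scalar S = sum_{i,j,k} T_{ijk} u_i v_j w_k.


S = sum over i,j,k of T_{ijk} u_i v_j w_k. Expanding all 8 terms:
T_{111}*u_1*v_1*w_1 = 0*2*0*0 = 0  (running total: 0)
T_{112}*u_1*v_1*w_2 = 3*2*0*2 = 0  (running total: 0)
T_{121}*u_1*v_2*w_1 = 2*2*0*0 = 0  (running total: 0)
T_{122}*u_1*v_2*w_2 = 3*2*0*2 = 0  (running total: 0)
T_{211}*u_2*v_1*w_1 = 1*2*0*0 = 0  (running total: 0)
T_{212}*u_2*v_1*w_2 = 4*2*0*2 = 0  (running total: 0)
T_{221}*u_2*v_2*w_1 = 1*2*0*0 = 0  (running total: 0)
T_{222}*u_2*v_2*w_2 = 3*2*0*2 = 0  (running total: 0)
S = 0

0


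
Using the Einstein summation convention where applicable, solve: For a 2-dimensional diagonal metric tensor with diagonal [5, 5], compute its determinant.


For a diagonal metric, the determinant is the product of diagonal entries.
Diagonal entries: 5, 5
det(g) = 5 * 5 = 25

25


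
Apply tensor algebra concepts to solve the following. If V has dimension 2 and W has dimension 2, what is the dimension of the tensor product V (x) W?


The dimension of a tensor product is the product of dimensions.
dim(V) = 2, dim(W) = 2
dim(V (x) W) = 2 * 2 = 4

4


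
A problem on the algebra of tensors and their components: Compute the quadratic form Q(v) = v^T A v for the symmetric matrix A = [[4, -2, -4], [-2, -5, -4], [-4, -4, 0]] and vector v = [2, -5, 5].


First compute Av:
(Av)_1 = 4*2 + -2*-5 + -4*5 = -2
(Av)_2 = -2*2 + -5*-5 + -4*5 = 1
(Av)_3 = -4*2 + -4*-5 + 0*5 = 12
Av = [-2, 1, 12]
Then v^T (Av) = 2*-2 + -5*1 + 5*12
= -4 + -5 + 60 = 51

51


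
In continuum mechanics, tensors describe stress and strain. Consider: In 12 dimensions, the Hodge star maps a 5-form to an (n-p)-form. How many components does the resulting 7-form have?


The Hodge dual of a p-form on an n-dimensional manifold is an (n-p)-form.
n = 12, p = 5, so dual degree = 12 - 5 = 7
The number of components is C(n, n-p) = C(12, 7) = 792

792


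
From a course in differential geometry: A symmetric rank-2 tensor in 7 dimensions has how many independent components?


A symmetric rank-2 tensor in d dimensions has d(d+1)/2 independent components.
d = 7
d(d+1)/2 = 7 * 8 / 2 = 56 / 2 = 28

28


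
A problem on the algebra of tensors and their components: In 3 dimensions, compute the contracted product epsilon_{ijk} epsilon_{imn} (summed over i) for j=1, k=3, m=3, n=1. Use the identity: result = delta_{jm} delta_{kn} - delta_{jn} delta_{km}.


Using the identity: epsilon_{ijk} epsilon_{imn} = delta_{jm} delta_{kn} - delta_{jn} delta_{km}.
delta_{13} = 0
delta_{31} = 0
delta_{11} = 1
delta_{33} = 1
Result = 0 * 0 - 1 * 1 = 0 - 1 = -1

-1


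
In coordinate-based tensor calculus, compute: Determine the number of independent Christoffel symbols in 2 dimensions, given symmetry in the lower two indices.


Christoffel symbols Gamma^k_{ij} are symmetric in i,j, so there are d * d(d+1)/2 independent symbols.
d = 2
d(d+1)/2 = 2 * 3 / 2 = 3
Total = 2 * 3 = 6

6


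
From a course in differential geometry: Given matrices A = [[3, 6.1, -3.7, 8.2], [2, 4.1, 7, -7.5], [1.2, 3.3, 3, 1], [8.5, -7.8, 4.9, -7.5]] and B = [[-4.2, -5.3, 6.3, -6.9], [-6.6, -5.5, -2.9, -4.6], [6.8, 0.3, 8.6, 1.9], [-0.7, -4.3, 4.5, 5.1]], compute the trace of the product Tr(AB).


Tr(AB) = sum_i (AB)_{ii} where (AB)_{ii} = sum_k A_{ik} B_{ki}.
(AB)_{11} = 3*-4.2 + 6.1*-6.6 + -3.7*6.8 + 8.2*-0.7 = -83.76
(AB)_{22} = 2*-5.3 + 4.1*-5.5 + 7*0.3 + -7.5*-4.3 = 1.2
(AB)_{33} = 1.2*6.3 + 3.3*-2.9 + 3*8.6 + 1*4.5 = 28.29
(AB)_{44} = 8.5*-6.9 + -7.8*-4.6 + 4.9*1.9 + -7.5*5.1 = -51.71
Tr(AB) = -83.76 + 1.2 + 28.29 + -51.71 = -105.98

-105.98


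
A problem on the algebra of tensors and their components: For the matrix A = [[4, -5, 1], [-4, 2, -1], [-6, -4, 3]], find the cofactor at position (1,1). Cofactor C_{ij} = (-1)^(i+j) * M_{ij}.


To find cofactor C_{11}, delete row 1 and column 1.
The resulting 2x2 submatrix is: [[2, -1], [-4, 3]]
Minor M_{11} = 2*3 - -1*-4
  = 6 - 4 = 2
Sign = (-1)^(1+1) = (-1)^2 = 1
Cofactor C_{11} = 1 * 2 = 2

2


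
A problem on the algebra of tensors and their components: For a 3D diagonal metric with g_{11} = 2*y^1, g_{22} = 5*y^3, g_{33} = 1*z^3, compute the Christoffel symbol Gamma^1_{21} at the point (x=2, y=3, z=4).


For a diagonal metric, Gamma^k_{ij} = (1/2) g^{kk} (dg_{ik}/dx_j + dg_{jk}/dx_i - dg_{ij}/dx_k).
The metric is diagonal, so g_{ab} = 0 for a != b.
At the given point: g_{11} = 6, g_{22} = 135, g_{33} = 64
g^{11} = 1/6
dg_{21}/dx_1 = 0 (off-diagonal)
dg_{11}/dx_2 = dg_{11}/dx_2 = 2
dg_{21}/dx_1 = 0 (off-diagonal)
Numerator = 0 + 2 - 0 = 2
Gamma^1_{21} = 2 / (2 * 6) = 1/6

1/6


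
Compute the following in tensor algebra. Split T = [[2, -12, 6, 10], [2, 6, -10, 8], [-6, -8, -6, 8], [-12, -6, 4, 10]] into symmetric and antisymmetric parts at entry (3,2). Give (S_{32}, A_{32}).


T_{32} = -8
T_{23} = -10
S_{32} = (-8 + -10)/2 = -18/2 = -9
A_{32} = (-8 - -10)/2 = 2/2 = 1
Check: S + A = -9 + 1 = -8 = T_{32}.

(-9, 1)


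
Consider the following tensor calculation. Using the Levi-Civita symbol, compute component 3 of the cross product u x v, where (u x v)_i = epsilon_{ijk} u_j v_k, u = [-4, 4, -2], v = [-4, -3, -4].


(u x v)_3 = sum_{j,k} epsilon_{3jk} u_j v_k. Only permutations of (1,2,3) contribute; the two non-zero terms are:
eps_{312} u_1 v_2 = 1 * -4 * -3 = 12
eps_{321} u_2 v_1 = -1 * 4 * -4 = 16
(u x v)_3 = 28

28


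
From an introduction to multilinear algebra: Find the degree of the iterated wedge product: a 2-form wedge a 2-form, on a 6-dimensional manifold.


The degree of a wedge product is the sum of the degrees of the individual forms.
Degrees: 2, 2
Total degree = 2 + 2 = 4

4


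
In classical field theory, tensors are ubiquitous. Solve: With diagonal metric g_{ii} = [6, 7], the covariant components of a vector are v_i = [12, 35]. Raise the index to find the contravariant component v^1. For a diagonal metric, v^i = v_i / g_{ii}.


To raise an index with a diagonal metric: v^i = v_i / g_{ii}.
For index 1: v_1 = 12, g_{11} = 6
v^1 = 12 / 6 = 2

2


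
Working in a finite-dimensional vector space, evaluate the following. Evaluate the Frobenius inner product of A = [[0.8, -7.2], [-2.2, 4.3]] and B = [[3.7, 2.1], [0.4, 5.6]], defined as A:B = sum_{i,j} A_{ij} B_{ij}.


A:B = sum over all i,j of A_{ij} * B_{ij}.
Row 1: 0.8*3.7=2.96, -7.2*2.1=-15.12 => row sum = -12.16
Row 2: -2.2*0.4=-0.88, 4.3*5.6=24.08 => row sum = 23.2
Total = -12.16 + 23.2 = 11.04

11.04


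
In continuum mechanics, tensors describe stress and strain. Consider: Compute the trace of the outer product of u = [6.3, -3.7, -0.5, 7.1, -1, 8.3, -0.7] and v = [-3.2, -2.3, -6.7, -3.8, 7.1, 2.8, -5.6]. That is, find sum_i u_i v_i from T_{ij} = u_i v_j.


The outer product gives T_{ij} = u_i v_j.
The trace (contraction) is Tr(T) = sum_i T_{ii} = sum_i u_i v_i.
Diagonal entries:
T_{11} = u_1 * v_1 = 6.3 * -3.2 = -20.16
T_{22} = u_2 * v_2 = -3.7 * -2.3 = 8.51
T_{33} = u_3 * v_3 = -0.5 * -6.7 = 3.35
T_{44} = u_4 * v_4 = 7.1 * -3.8 = -26.98
T_{55} = u_5 * v_5 = -1 * 7.1 = -7.1
T_{66} = u_6 * v_6 = 8.3 * 2.8 = 23.24
T_{77} = u_7 * v_7 = -0.7 * -5.6 = 3.92
Tr(T) = -20.16 + 8.51 + 3.35 + -26.98 + -7.1 + 23.24 + 3.92 = -15.22

-15.22


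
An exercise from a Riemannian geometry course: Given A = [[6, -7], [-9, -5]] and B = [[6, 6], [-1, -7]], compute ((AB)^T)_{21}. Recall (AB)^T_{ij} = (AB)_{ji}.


(AB)^T_{ij} = (AB)_{ji} = sum_k A_{jk} B_{ki}.
For i=2, j=1 we need (AB)_{12}:
A_{11} * B_{12} = 6 * 6 = 36
A_{12} * B_{22} = -7 * -7 = 49
Sum = 36 + 49 = 85

85


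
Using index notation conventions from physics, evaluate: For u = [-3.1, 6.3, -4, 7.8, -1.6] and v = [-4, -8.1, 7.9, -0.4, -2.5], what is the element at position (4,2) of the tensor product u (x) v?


The outer product entry T_{ij} = u_i * v_j.
We need i=4, j=2.
u_4 = 7.8, v_2 = -8.1
T_{4,2} = 7.8 * -8.1 = -63.18

-63.18


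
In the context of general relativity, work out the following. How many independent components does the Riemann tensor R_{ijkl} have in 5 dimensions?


The Riemann tensor in d dimensions has d^2(d^2 - 1)/12 independent components.
d = 5, so d^2 = 25
d^2 - 1 = 24
d^2(d^2 - 1) = 25 * 24 = 600
Divide by 12: 600 / 12 = 50

50


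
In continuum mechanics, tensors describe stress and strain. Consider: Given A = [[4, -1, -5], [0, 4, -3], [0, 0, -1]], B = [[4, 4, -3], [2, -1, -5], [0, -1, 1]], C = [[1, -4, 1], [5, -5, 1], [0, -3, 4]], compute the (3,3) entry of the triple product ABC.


(ABC)_{33} = sum_m (AB)_{3m} C_{m3}. First compute row 3 of AB.
(AB)_{31} = 0*4 + 0*2 + -1*0 = 0
(AB)_{32} = 0*4 + 0*-1 + -1*-1 = 1
(AB)_{33} = 0*-3 + 0*-5 + -1*1 = -1
Now contract with column 3 of C:
(AB)_{31} * C_{13} = 0 * 1 = 0
(AB)_{32} * C_{23} = 1 * 1 = 1
(AB)_{33} * C_{33} = -1 * 4 = -4
(ABC)_{33} = 0 + 1 + -4 = -3

-3


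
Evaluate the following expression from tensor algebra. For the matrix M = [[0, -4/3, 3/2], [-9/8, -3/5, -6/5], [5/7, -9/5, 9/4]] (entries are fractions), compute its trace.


The trace is the sum of diagonal entries.
Diagonal: M[1,1] = 0, M[2,2] = -3/5, M[3,3] = 9/4
Tr(M) = 0 + -3/5 + 9/4
Computing step by step:
After adding M[1,1]: 0
After adding M[2,2]: -3/5
After adding M[3,3]: 33/20
Tr(M) = 33/20

33/20


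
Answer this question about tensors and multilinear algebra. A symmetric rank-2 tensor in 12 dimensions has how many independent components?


A symmetric rank-2 tensor in d dimensions has d(d+1)/2 independent components.
d = 12
d(d+1)/2 = 12 * 13 / 2 = 156 / 2 = 78

78


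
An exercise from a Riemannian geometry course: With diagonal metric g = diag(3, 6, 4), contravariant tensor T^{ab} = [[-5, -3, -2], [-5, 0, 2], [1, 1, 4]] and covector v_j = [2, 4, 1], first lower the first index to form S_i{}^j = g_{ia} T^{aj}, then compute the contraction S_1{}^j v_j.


Step 1: lower the first index. For a diagonal metric, g_{ia} T^{aj} = g_{ii} T^{ij} (no sum on i).
g_{11} = 3
S_1{}^1 = 3 * T^{11} = 3 * -5 = -15
S_1{}^2 = 3 * T^{12} = 3 * -3 = -9
S_1{}^3 = 3 * T^{13} = 3 * -2 = -6
Step 2: contract S_1{}^j with v_j.
S_1{}^1 * v_1 = -15 * 2 = -30
S_1{}^2 * v_2 = -9 * 4 = -36
S_1{}^3 * v_3 = -6 * 1 = -6
Result = -30 + -36 + -6 = -72

-72


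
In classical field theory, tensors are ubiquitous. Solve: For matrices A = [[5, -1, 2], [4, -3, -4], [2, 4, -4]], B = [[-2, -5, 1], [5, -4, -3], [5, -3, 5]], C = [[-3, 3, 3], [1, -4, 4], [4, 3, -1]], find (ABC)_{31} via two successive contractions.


(ABC)_{31} = sum_m (AB)_{3m} C_{m1}. First compute row 3 of AB.
(AB)_{31} = 2*-2 + 4*5 + -4*5 = -4
(AB)_{32} = 2*-5 + 4*-4 + -4*-3 = -14
(AB)_{33} = 2*1 + 4*-3 + -4*5 = -30
Now contract with column 1 of C:
(AB)_{31} * C_{11} = -4 * -3 = 12
(AB)_{32} * C_{21} = -14 * 1 = -14
(AB)_{33} * C_{31} = -30 * 4 = -120
(ABC)_{31} = 12 + -14 + -120 = -122

-122


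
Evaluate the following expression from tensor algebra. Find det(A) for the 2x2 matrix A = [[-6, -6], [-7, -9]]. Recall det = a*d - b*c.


For a 2x2 matrix [[a, b], [c, d]], det = a*d - b*c.
a = -6, b = -6, c = -7, d = -9
a*d = -6 * -9 = 54
b*c = -6 * -7 = 42
det = 54 - 42 = 12

12


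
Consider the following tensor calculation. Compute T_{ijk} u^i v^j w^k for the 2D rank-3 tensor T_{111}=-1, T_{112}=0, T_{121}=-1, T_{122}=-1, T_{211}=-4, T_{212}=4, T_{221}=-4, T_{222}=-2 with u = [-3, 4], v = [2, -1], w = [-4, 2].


S = sum over i,j,k of T_{ijk} u_i v_j w_k. Expanding all 8 terms:
T_{111}*u_1*v_1*w_1 = -1*-3*2*-4 = -24  (running total: -24)
T_{112}*u_1*v_1*w_2 = 0*-3*2*2 = 0  (running total: -24)
T_{121}*u_1*v_2*w_1 = -1*-3*-1*-4 = 12  (running total: -12)
T_{122}*u_1*v_2*w_2 = -1*-3*-1*2 = -6  (running total: -18)
T_{211}*u_2*v_1*w_1 = -4*4*2*-4 = 128  (running total: 110)
T_{212}*u_2*v_1*w_2 = 4*4*2*2 = 64  (running total: 174)
T_{221}*u_2*v_2*w_1 = -4*4*-1*-4 = -64  (running total: 110)
T_{222}*u_2*v_2*w_2 = -2*4*-1*2 = 16  (running total: 126)
S = 126

126


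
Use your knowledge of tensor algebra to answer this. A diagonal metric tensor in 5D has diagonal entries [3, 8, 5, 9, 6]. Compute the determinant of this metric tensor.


For a diagonal metric, the determinant is the product of diagonal entries.
Diagonal entries: 3, 8, 5, 9, 6
det(g) = 3 * 8 * 5 * 9 * 6 = 6480

6480


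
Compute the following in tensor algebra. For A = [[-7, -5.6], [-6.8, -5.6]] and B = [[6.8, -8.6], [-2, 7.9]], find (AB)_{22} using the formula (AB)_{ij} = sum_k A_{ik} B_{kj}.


(AB)_{ij} = sum_k A_{ik} B_{kj}.
For i=2, j=2:
A_{21} * B_{12} = -6.8 * -8.6 = 58.48
A_{22} * B_{22} = -5.6 * 7.9 = -44.24
Sum = 58.48 + -44.24 = 14.24

14.24


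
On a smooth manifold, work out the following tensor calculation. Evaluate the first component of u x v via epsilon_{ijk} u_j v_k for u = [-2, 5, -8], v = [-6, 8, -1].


(u x v)_1 = sum_{j,k} epsilon_{1jk} u_j v_k. Only permutations of (1,2,3) contribute; the two non-zero terms are:
eps_{123} u_2 v_3 = 1 * 5 * -1 = -5
eps_{132} u_3 v_2 = -1 * -8 * 8 = 64
(u x v)_1 = 59

59


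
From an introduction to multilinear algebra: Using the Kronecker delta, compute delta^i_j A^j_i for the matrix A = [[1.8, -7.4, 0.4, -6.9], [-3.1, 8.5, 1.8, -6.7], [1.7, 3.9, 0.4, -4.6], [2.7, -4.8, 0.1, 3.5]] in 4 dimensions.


The contraction (trace) of a rank-2 tensor is the sum of its diagonal elements.
Diagonal entries: A[1,1] = 1.8, A[2,2] = 8.5, A[3,3] = 0.4, A[4,4] = 3.5
Tr(A) = 1.8 + 8.5 + 0.4 + 3.5 = 14.2

14.2


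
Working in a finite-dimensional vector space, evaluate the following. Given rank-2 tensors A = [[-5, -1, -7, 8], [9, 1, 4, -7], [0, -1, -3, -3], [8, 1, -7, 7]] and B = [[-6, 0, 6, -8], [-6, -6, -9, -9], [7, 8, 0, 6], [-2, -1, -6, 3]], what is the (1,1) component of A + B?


Tensor addition is component-wise: (A + B)_{ij} = A_{ij} + B_{ij}.
A_{11} = -5
B_{11} = -6
(A + B)_{11} = -5 + -6 = -11

-11


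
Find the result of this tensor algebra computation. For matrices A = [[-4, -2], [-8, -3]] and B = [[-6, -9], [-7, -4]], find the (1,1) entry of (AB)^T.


(AB)^T_{ij} = (AB)_{ji} = sum_k A_{jk} B_{ki}.
For i=1, j=1 we need (AB)_{11}:
A_{11} * B_{11} = -4 * -6 = 24
A_{12} * B_{21} = -2 * -7 = 14
Sum = 24 + 14 = 38

38


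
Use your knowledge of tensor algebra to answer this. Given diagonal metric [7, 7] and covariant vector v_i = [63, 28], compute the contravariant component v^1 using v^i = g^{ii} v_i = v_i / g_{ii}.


To raise an index with a diagonal metric: v^i = v_i / g_{ii}.
For index 1: v_1 = 63, g_{11} = 7
v^1 = 63 / 7 = 9

9


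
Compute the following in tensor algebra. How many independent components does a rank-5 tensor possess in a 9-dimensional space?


The number of components of a rank-r tensor in d dimensions is d^r.
Here d = 9 and r = 5.
9^5 = 59049

59049


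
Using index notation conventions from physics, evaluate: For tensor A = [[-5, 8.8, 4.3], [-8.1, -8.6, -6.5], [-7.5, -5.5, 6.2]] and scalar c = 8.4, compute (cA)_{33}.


Scalar multiplication: (cA)_{ij} = c * A_{ij}.
c = 8.4
A_{33} = 6.2
(cA)_{33} = 8.4 * 6.2 = 52.08

52.08


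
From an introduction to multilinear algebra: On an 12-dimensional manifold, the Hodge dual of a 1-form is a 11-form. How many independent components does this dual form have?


The Hodge dual of a p-form on an n-dimensional manifold is an (n-p)-form.
n = 12, p = 1, so dual degree = 12 - 1 = 11
The number of components is C(n, n-p) = C(12, 11) = 12

12


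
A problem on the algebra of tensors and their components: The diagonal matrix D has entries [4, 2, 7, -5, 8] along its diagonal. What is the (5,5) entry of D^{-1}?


For a diagonal matrix, the inverse has entries (D^{-1})_{ii} = 1/d_{ii}.
The diagonal entries are: d_{11} = 4, d_{22} = 2, d_{33} = 7, d_{44} = -5, d_{55} = 8
We need (D^{-1})_{55} = 1/d_{55} = 1/8 = 1/8

1/8


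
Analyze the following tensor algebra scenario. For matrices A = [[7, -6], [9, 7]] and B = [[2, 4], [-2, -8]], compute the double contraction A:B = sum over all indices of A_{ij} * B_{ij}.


A:B = sum over all i,j of A_{ij} * B_{ij}.
Row 1: 7*2=14, -6*4=-24 => row sum = -10
Row 2: 9*-2=-18, 7*-8=-56 => row sum = -74
Total = -10 + -74 = -84

-84


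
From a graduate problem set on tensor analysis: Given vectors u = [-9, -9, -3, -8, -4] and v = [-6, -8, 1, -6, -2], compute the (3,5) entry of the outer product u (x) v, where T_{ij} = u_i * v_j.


The outer product entry T_{ij} = u_i * v_j.
We need i=3, j=5.
u_3 = -3, v_5 = -2
T_{3,5} = -3 * -2 = 6

6


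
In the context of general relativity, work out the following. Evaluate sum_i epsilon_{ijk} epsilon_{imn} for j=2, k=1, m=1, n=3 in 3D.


Using the identity: epsilon_{ijk} epsilon_{imn} = delta_{jm} delta_{kn} - delta_{jn} delta_{km}.
delta_{21} = 0
delta_{13} = 0
delta_{23} = 0
delta_{11} = 1
Result = 0 * 0 - 0 * 1 = 0 - 0 = 0

0


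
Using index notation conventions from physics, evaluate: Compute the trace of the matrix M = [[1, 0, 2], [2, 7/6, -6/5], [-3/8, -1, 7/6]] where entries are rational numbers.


The trace is the sum of diagonal entries.
Diagonal: M[1,1] = 1, M[2,2] = 7/6, M[3,3] = 7/6
Tr(M) = 1 + 7/6 + 7/6
Computing step by step:
After adding M[1,1]: 1
After adding M[2,2]: 13/6
After adding M[3,3]: 10/3
Tr(M) = 10/3

10/3


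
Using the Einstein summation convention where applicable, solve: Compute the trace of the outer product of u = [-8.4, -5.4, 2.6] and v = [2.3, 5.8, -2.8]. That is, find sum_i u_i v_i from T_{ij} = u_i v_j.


The outer product gives T_{ij} = u_i v_j.
The trace (contraction) is Tr(T) = sum_i T_{ii} = sum_i u_i v_i.
Diagonal entries:
T_{11} = u_1 * v_1 = -8.4 * 2.3 = -19.32
T_{22} = u_2 * v_2 = -5.4 * 5.8 = -31.32
T_{33} = u_3 * v_3 = 2.6 * -2.8 = -7.28
Tr(T) = -19.32 + -31.32 + -7.28 = -57.92

-57.92


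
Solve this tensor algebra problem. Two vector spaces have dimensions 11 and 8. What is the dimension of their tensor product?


The dimension of a tensor product is the product of dimensions.
dim(V) = 11, dim(W) = 8
dim(V (x) W) = 11 * 8 = 88

88


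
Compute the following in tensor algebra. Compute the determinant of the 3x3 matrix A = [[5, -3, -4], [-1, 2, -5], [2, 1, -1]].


Expanding along the first row, det(A) = a11*M_11 - a12*M_12 + a13*M_13, where M_1j is the (1,j) minor.
Minor M_11 = 2*-1 - -5*1 = 3
Minor M_12 = -1*-1 - -5*2 = 11
Minor M_13 = -1*1 - 2*2 = -5
det = 5*(3) - -3*(11) + -4*(-5)
    = 15 - -33 + 20
    = 68

68


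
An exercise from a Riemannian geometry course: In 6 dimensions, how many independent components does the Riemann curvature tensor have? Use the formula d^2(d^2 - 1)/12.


The Riemann tensor in d dimensions has d^2(d^2 - 1)/12 independent components.
d = 6, so d^2 = 36
d^2 - 1 = 35
d^2(d^2 - 1) = 36 * 35 = 1260
Divide by 12: 1260 / 12 = 105

105


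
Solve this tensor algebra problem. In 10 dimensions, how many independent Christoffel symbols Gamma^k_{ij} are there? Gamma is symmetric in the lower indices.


Christoffel symbols Gamma^k_{ij} are symmetric in i,j, so there are d * d(d+1)/2 independent symbols.
d = 10
d(d+1)/2 = 10 * 11 / 2 = 55
Total = 10 * 55 = 550

550


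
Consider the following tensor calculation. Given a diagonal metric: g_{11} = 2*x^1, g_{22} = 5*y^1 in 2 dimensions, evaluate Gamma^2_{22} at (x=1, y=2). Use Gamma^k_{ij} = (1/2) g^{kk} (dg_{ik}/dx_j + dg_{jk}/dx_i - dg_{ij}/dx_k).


For a diagonal metric, Gamma^k_{ij} = (1/2) g^{kk} (dg_{ik}/dx_j + dg_{jk}/dx_i - dg_{ij}/dx_k).
The metric is diagonal, so g_{ab} = 0 for a != b.
At the given point: g_{11} = 2, g_{22} = 10
g^{22} = 1/10
dg_{22}/dx_2 = dg_{22}/dx_2 = 5
dg_{22}/dx_2 = dg_{22}/dx_2 = 5
dg_{22}/dx_2 = dg_{22}/dx_2 = 5
Numerator = 5 + 5 - 5 = 5
Gamma^2_{22} = 5 / (2 * 10) = 1/4

1/4


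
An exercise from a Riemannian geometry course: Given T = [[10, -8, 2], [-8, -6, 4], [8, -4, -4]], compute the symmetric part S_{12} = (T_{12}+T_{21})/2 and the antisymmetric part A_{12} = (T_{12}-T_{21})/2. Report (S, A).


T_{12} = -8
T_{21} = -8
S_{12} = (-8 + -8)/2 = -16/2 = -8
A_{12} = (-8 - -8)/2 = 0/2 = 0
Check: S + A = -8 + 0 = -8 = T_{12}.

(-8, 0)


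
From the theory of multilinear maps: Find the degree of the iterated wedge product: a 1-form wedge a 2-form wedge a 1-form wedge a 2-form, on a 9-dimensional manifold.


The degree of a wedge product is the sum of the degrees of the individual forms.
Degrees: 1, 2, 1, 2
Total degree = 1 + 2 + 1 + 2 = 6

6


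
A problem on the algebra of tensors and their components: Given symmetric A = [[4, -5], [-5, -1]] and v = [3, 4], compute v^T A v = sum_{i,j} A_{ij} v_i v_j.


First compute Av:
(Av)_1 = 4*3 + -5*4 = -8
(Av)_2 = -5*3 + -1*4 = -19
Av = [-8, -19]
Then v^T (Av) = 3*-8 + 4*-19
= -24 + -76 = -100

-100


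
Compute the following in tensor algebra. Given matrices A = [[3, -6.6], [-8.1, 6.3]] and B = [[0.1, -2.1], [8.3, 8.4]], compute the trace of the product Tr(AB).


Tr(AB) = sum_i (AB)_{ii} where (AB)_{ii} = sum_k A_{ik} B_{ki}.
(AB)_{11} = 3*0.1 + -6.6*8.3 = -54.48
(AB)_{22} = -8.1*-2.1 + 6.3*8.4 = 69.93
Tr(AB) = -54.48 + 69.93 = 15.45

15.45


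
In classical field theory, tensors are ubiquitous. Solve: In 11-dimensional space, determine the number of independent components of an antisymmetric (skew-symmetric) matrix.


An antisymmetric rank-2 tensor satisfies A_{ij} = -A_{ji}, so diagonal entries are zero.
The independent components are the upper-triangular entries: C(n, 2) = n(n-1)/2.
n = 11
C(11, 2) = 11 * 10 / 2 = 110 / 2 = 55

55


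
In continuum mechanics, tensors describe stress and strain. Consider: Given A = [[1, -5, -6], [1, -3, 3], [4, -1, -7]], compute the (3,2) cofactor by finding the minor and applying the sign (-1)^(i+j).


To find cofactor C_{32}, delete row 3 and column 2.
The resulting 2x2 submatrix is: [[1, -6], [1, 3]]
Minor M_{32} = 1*3 - -6*1
  = 3 - -6 = 9
Sign = (-1)^(3+2) = (-1)^5 = -1
Cofactor C_{32} = -1 * 9 = -9

-9


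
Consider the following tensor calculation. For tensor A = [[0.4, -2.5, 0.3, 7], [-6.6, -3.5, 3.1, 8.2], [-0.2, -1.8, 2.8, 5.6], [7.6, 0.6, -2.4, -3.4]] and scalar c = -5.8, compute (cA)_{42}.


Scalar multiplication: (cA)_{ij} = c * A_{ij}.
c = -5.8
A_{42} = 0.6
(cA)_{42} = -5.8 * 0.6 = -3.48

-3.48


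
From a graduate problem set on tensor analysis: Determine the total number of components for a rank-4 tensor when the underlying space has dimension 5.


The number of components of a rank-r tensor in d dimensions is d^r.
Here d = 5 and r = 4.
5^4 = 625

625


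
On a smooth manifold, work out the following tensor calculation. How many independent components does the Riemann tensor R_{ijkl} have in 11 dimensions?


The Riemann tensor in d dimensions has d^2(d^2 - 1)/12 independent components.
d = 11, so d^2 = 121
d^2 - 1 = 120
d^2(d^2 - 1) = 121 * 120 = 14520
Divide by 12: 14520 / 12 = 1210

1210


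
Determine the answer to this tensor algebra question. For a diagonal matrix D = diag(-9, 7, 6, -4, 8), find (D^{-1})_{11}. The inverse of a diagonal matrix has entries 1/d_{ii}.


For a diagonal matrix, the inverse has entries (D^{-1})_{ii} = 1/d_{ii}.
The diagonal entries are: d_{11} = -9, d_{22} = 7, d_{33} = 6, d_{44} = -4, d_{55} = 8
We need (D^{-1})_{11} = 1/d_{11} = 1/-9 = -1/9

-1/9


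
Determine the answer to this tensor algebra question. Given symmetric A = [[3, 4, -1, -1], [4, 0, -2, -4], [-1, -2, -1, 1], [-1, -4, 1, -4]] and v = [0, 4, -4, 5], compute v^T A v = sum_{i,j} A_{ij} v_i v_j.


First compute Av:
(Av)_1 = 3*0 + 4*4 + -1*-4 + -1*5 = 15
(Av)_2 = 4*0 + 0*4 + -2*-4 + -4*5 = -12
(Av)_3 = -1*0 + -2*4 + -1*-4 + 1*5 = 1
(Av)_4 = -1*0 + -4*4 + 1*-4 + -4*5 = -40
Av = [15, -12, 1, -40]
Then v^T (Av) = 0*15 + 4*-12 + -4*1 + 5*-40
= 0 + -48 + -4 + -200 = -252

-252


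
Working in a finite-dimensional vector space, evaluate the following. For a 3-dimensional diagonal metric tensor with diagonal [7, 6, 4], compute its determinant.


For a diagonal metric, the determinant is the product of diagonal entries.
Diagonal entries: 7, 6, 4
det(g) = 7 * 6 * 4 = 168

168


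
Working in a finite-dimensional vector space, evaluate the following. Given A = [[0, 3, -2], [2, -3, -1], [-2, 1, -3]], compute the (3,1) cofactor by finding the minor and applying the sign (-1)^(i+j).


To find cofactor C_{31}, delete row 3 and column 1.
The resulting 2x2 submatrix is: [[3, -2], [-3, -1]]
Minor M_{31} = 3*-1 - -2*-3
  = -3 - 6 = -9
Sign = (-1)^(3+1) = (-1)^4 = 1
Cofactor C_{31} = 1 * -9 = -9

-9


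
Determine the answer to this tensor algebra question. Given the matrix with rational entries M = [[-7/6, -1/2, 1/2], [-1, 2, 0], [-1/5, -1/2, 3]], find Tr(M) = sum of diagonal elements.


The trace is the sum of diagonal entries.
Diagonal: M[1,1] = -7/6, M[2,2] = 2, M[3,3] = 3
Tr(M) = -7/6 + 2 + 3
Computing step by step:
After adding M[1,1]: -7/6
After adding M[2,2]: 5/6
After adding M[3,3]: 23/6
Tr(M) = 23/6

23/6


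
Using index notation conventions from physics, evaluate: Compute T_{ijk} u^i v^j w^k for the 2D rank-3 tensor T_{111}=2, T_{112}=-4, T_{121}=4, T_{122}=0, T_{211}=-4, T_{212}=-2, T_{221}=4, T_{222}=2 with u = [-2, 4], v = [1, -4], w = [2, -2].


S = sum over i,j,k of T_{ijk} u_i v_j w_k. Expanding all 8 terms:
T_{111}*u_1*v_1*w_1 = 2*-2*1*2 = -8  (running total: -8)
T_{112}*u_1*v_1*w_2 = -4*-2*1*-2 = -16  (running total: -24)
T_{121}*u_1*v_2*w_1 = 4*-2*-4*2 = 64  (running total: 40)
T_{122}*u_1*v_2*w_2 = 0*-2*-4*-2 = 0  (running total: 40)
T_{211}*u_2*v_1*w_1 = -4*4*1*2 = -32  (running total: 8)
T_{212}*u_2*v_1*w_2 = -2*4*1*-2 = 16  (running total: 24)
T_{221}*u_2*v_2*w_1 = 4*4*-4*2 = -128  (running total: -104)
T_{222}*u_2*v_2*w_2 = 2*4*-4*-2 = 64  (running total: -40)
S = -40

-40


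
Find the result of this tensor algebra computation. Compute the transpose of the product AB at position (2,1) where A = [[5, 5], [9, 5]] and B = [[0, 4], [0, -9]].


(AB)^T_{ij} = (AB)_{ji} = sum_k A_{jk} B_{ki}.
For i=2, j=1 we need (AB)_{12}:
A_{11} * B_{12} = 5 * 4 = 20
A_{12} * B_{22} = 5 * -9 = -45
Sum = 20 + -45 = -25

-25


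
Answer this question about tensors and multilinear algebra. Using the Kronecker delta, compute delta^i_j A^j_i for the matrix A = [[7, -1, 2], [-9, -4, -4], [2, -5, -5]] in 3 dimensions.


The contraction (trace) of a rank-2 tensor is the sum of its diagonal elements.
Diagonal entries: A[1,1] = 7, A[2,2] = -4, A[3,3] = -5
Tr(A) = 7 + -4 + -5 = -2

-2


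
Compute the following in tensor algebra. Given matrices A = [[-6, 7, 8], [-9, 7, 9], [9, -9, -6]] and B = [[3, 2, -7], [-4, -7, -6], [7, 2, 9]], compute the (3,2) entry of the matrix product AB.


(AB)_{ij} = sum_k A_{ik} B_{kj}.
For i=3, j=2:
A_{31} * B_{12} = 9 * 2 = 18
A_{32} * B_{22} = -9 * -7 = 63
A_{33} * B_{32} = -6 * 2 = -12
Sum = 18 + 63 + -12 = 69

69


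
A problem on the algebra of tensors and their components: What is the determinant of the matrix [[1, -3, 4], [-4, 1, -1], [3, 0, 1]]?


Expanding along the first row, det(A) = a11*M_11 - a12*M_12 + a13*M_13, where M_1j is the (1,j) minor.
Minor M_11 = 1*1 - -1*0 = 1
Minor M_12 = -4*1 - -1*3 = -1
Minor M_13 = -4*0 - 1*3 = -3
det = 1*(1) - -3*(-1) + 4*(-3)
    = 1 - 3 + -12
    = -14

-14


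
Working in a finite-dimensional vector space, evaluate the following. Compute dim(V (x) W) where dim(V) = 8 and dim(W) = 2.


The dimension of a tensor product is the product of dimensions.
dim(V) = 8, dim(W) = 2
dim(V (x) W) = 8 * 2 = 16

16


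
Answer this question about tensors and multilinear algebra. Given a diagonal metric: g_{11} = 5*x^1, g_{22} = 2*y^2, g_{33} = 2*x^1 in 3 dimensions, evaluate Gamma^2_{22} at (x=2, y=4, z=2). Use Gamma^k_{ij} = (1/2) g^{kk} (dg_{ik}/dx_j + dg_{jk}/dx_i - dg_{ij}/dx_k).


For a diagonal metric, Gamma^k_{ij} = (1/2) g^{kk} (dg_{ik}/dx_j + dg_{jk}/dx_i - dg_{ij}/dx_k).
The metric is diagonal, so g_{ab} = 0 for a != b.
At the given point: g_{11} = 10, g_{22} = 32, g_{33} = 4
g^{22} = 1/32
dg_{22}/dx_2 = dg_{22}/dx_2 = 16
dg_{22}/dx_2 = dg_{22}/dx_2 = 16
dg_{22}/dx_2 = dg_{22}/dx_2 = 16
Numerator = 16 + 16 - 16 = 16
Gamma^2_{22} = 16 / (2 * 32) = 1/4

1/4


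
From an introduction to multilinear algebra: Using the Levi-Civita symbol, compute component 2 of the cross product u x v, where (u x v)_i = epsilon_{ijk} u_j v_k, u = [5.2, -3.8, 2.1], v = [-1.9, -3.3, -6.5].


(u x v)_2 = sum_{j,k} epsilon_{2jk} u_j v_k. Only permutations of (1,2,3) contribute; the two non-zero terms are:
eps_{213} u_1 v_3 = -1 * 5.2 * -6.5 = 33.8
eps_{231} u_3 v_1 = 1 * 2.1 * -1.9 = -3.99
(u x v)_2 = 29.81

29.81


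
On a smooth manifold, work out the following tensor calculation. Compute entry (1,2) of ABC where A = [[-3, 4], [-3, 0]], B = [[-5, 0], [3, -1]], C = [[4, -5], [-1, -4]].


(ABC)_{12} = sum_m (AB)_{1m} C_{m2}. First compute row 1 of AB.
(AB)_{11} = -3*-5 + 4*3 = 27
(AB)_{12} = -3*0 + 4*-1 = -4
Now contract with column 2 of C:
(AB)_{11} * C_{12} = 27 * -5 = -135
(AB)_{12} * C_{22} = -4 * -4 = 16
(ABC)_{12} = -135 + 16 = -119

-119


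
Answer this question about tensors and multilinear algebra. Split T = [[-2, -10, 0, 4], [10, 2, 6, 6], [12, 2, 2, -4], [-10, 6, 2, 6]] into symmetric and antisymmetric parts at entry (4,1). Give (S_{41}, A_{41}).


T_{41} = -10
T_{14} = 4
S_{41} = (-10 + 4)/2 = -6/2 = -3
A_{41} = (-10 - 4)/2 = -14/2 = -7
Check: S + A = -3 + -7 = -10 = T_{41}.

(-3, -7)


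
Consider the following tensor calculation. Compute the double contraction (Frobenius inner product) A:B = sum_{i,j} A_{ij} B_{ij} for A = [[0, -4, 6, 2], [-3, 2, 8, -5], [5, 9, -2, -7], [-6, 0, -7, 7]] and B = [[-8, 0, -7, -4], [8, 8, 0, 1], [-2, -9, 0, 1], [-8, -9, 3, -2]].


A:B = sum over all i,j of A_{ij} * B_{ij}.
Row 1: 0*-8=0, -4*0=0, 6*-7=-42, 2*-4=-8 => row sum = -50
Row 2: -3*8=-24, 2*8=16, 8*0=0, -5*1=-5 => row sum = -13
Row 3: 5*-2=-10, 9*-9=-81, -2*0=0, -7*1=-7 => row sum = -98
Row 4: -6*-8=48, 0*-9=0, -7*3=-21, 7*-2=-14 => row sum = 13
Total = -50 + -13 + -98 + 13 = -148

-148


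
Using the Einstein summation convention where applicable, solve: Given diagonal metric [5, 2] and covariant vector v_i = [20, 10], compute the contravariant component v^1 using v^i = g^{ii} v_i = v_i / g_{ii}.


To raise an index with a diagonal metric: v^i = v_i / g_{ii}.
For index 1: v_1 = 20, g_{11} = 5
v^1 = 20 / 5 = 4

4


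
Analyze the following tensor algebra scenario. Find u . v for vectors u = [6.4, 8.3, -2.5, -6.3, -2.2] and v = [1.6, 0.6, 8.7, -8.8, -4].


The inner product u . v = sum of u_i * v_i.
Term-by-term: 6.4 * 1.6, 8.3 * 0.6, -2.5 * 8.7, -6.3 * -8.8, -2.2 * -4
Products: 10.24, 4.98, -21.75, 55.44, 8.8
Sum = 10.24 + 4.98 + -21.75 + 55.44 + 8.8 = 57.71

57.71
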